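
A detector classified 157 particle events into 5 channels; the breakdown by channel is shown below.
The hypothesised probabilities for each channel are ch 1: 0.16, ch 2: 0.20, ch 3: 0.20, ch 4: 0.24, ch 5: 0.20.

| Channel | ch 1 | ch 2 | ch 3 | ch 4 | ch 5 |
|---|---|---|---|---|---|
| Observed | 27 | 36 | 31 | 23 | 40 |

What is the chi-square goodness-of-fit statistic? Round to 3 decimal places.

Expected counts E_i = n·p_i: 157×0.16 = 25.12, 157×0.20 = 31.4, 157×0.20 = 31.4, 157×0.24 = 37.68, 157×0.20 = 31.4.
ch 1: (27 − 25.12)²/25.12 = 3.5344/25.12 = 0.1407
ch 2: (36 − 31.4)²/31.4 = 21.16/31.4 = 0.6739
ch 3: (31 − 31.4)²/31.4 = 0.16/31.4 = 0.0051
ch 4: (23 − 37.68)²/37.68 = 215.5024/37.68 = 5.7193
ch 5: (40 − 31.4)²/31.4 = 73.96/31.4 = 2.3554
Sum = 8.894

8.894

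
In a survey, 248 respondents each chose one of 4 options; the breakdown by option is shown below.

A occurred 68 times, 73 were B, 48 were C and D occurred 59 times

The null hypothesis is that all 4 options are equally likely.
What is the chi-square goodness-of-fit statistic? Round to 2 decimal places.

5.84

Under H₀ each category has probability 1/4, so each expected count is 248/4 = 62.
χ² = (68−62)²/62 + (73−62)²/62 + (48−62)²/62 + (59−62)²/62
   = 0.581 + 1.952 + 3.161 + 0.145
Sum = 5.84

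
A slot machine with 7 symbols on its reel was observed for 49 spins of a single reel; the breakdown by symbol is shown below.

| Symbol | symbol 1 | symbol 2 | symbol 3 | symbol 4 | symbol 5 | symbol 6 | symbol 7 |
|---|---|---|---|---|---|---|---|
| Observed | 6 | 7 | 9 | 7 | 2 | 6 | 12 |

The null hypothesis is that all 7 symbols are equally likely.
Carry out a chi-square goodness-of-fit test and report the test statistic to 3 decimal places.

8.000

Expected count for each of the 7 categories: 49/7 = 7.
cat           O        E   (O−E)²/E
symbol 1      6        7     0.1429
symbol 2      7        7     0.0000
symbol 3      9        7     0.5714
symbol 4      7        7     0.0000
symbol 5      2        7     3.5714
symbol 6      6        7     0.1429
symbol 7     12        7     3.5714
Sum = 8.000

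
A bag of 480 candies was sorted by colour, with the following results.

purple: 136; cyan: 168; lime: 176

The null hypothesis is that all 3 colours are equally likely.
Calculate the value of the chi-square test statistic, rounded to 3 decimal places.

5.600

Under H₀ each category has probability 1/3, so each expected count is 480/3 = 160.
χ² = (136−160)²/160 + (168−160)²/160 + (176−160)²/160
   = 3.6000 + 0.4000 + 1.6000
Sum = 5.600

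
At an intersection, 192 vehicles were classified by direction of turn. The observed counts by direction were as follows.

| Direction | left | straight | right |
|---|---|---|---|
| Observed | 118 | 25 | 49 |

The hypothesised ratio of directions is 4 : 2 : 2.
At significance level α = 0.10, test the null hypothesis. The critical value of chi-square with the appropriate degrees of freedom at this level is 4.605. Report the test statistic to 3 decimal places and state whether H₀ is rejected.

16.083; reject

Ratio total = 8. Expected counts: 192×4/8 = 96, 192×2/8 = 48, 192×2/8 = 48.
left: (118 − 96)²/96 = 484/96 = 5.0417
straight: (25 − 48)²/48 = 529/48 = 11.0208
right: (49 − 48)²/48 = 1/48 = 0.0208
Sum = 16.083
df = 2. Since 16.083 > 4.605, we reject H₀.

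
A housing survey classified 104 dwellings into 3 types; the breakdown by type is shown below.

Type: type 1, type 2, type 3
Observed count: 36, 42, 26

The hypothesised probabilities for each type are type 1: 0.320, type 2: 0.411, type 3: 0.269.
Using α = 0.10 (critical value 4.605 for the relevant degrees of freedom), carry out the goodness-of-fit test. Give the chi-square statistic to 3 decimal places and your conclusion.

0.375; do not reject

Expected counts E_i = n·p_i: 104×0.320 = 33.28, 104×0.411 = 42.744, 104×0.269 = 27.976.
type 1: (36 − 33.28)²/33.28 = 7.3984/33.28 = 0.2223
type 2: (42 − 42.744)²/42.744 = 0.553536/42.744 = 0.0130
type 3: (26 − 27.976)²/27.976 = 3.904576/27.976 = 0.1396
Sum = 0.375
df = 2. Since 0.375 < 4.605, we do not reject H₀.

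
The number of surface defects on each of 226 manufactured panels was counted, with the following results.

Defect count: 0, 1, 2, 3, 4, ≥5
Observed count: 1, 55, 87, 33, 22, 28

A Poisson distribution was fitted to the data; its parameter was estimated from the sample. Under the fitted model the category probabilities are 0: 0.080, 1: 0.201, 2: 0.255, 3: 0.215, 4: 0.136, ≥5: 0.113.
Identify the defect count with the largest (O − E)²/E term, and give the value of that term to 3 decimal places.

0, 16.135

Expected counts E_i = n·p_i: 226×0.080 = 18.08, 226×0.201 = 45.426, 226×0.255 = 57.63, 226×0.215 = 48.59, 226×0.136 = 30.736, 226×0.113 = 25.538.
χ² = (1−18.08)²/18.08 + (55−45.426)²/45.426 + (87−57.63)²/57.63 + (33−48.59)²/48.59 + (22−30.736)²/30.736 + (28−25.538)²/25.538
   = 16.1353 + 2.0178 + 14.9678 + 5.0020 + 2.4830 + 0.2373
The largest term is for 0: 16.135.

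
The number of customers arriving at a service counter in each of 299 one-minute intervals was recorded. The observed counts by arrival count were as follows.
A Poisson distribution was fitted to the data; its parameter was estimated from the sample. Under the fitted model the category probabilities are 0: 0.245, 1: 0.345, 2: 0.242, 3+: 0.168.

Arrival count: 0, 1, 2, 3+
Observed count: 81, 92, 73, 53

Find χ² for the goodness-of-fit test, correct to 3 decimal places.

Expected counts E_i = n·p_i: 299×0.245 = 73.255, 299×0.345 = 103.155, 299×0.242 = 72.358, 299×0.168 = 50.232.
0: (81 − 73.255)²/73.255 = 59.985025/73.255 = 0.8189
1: (92 − 103.155)²/103.155 = 124.434025/103.155 = 1.2063
2: (73 − 72.358)²/72.358 = 0.412164/72.358 = 0.0057
3+: (53 − 50.232)²/50.232 = 7.661824/50.232 = 0.1525
Sum = 2.183

2.183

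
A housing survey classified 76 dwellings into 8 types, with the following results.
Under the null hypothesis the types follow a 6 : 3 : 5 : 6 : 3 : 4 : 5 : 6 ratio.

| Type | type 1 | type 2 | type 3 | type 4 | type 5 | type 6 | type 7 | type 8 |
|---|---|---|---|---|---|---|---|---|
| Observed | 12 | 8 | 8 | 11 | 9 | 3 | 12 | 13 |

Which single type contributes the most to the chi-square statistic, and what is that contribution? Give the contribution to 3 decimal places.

type 6, 3.125

Ratio total = 38. Expected counts: 76×6/38 = 12, 76×3/38 = 6, 76×5/38 = 10, 76×6/38 = 12, 76×3/38 = 6, 76×4/38 = 8, 76×5/38 = 10, 76×6/38 = 12.
type 1: (12 − 12)²/12 = 0/12 = 0.0000
type 2: (8 − 6)²/6 = 4/6 = 0.6667
type 3: (8 − 10)²/10 = 4/10 = 0.4000
type 4: (11 − 12)²/12 = 1/12 = 0.0833
type 5: (9 − 6)²/6 = 9/6 = 1.5000
type 6: (3 − 8)²/8 = 25/8 = 3.1250
type 7: (12 − 10)²/10 = 4/10 = 0.4000
type 8: (13 − 12)²/12 = 1/12 = 0.0833
The largest term is for type 6: 3.125.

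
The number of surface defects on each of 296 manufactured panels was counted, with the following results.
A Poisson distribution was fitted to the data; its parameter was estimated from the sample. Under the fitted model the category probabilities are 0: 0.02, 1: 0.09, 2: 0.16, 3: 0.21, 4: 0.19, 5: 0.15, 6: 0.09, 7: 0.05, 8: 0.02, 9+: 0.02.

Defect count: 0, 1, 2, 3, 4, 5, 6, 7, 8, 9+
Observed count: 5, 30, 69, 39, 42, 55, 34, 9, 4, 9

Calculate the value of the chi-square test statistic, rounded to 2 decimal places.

31.75

Expected counts E_i = n·p_i: 296×0.02 = 5.92, 296×0.09 = 26.64, 296×0.16 = 47.36, 296×0.21 = 62.16, 296×0.19 = 56.24, 296×0.15 = 44.4, 296×0.09 = 26.64, 296×0.05 = 14.8, 296×0.02 = 5.92, 296×0.02 = 5.92.
χ² = (5−5.92)²/5.92 + (30−26.64)²/26.64 + (69−47.36)²/47.36 + (39−62.16)²/62.16 + (42−56.24)²/56.24 + (55−44.4)²/44.4 + (34−26.64)²/26.64 + (9−14.8)²/14.8 + (4−5.92)²/5.92 + (9−5.92)²/5.92
   = 0.143 + 0.424 + 9.888 + 8.629 + 3.606 + 2.531 + 2.033 + 2.273 + 0.623 + 1.602
Sum = 31.75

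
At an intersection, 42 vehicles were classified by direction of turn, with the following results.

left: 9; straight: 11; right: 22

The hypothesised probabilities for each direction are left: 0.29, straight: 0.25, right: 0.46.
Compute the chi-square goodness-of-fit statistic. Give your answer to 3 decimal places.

Expected counts E_i = n·p_i: 42×0.29 = 12.18, 42×0.25 = 10.5, 42×0.46 = 19.32.
χ² = (9−12.18)²/12.18 + (11−10.5)²/10.5 + (22−19.32)²/19.32
   = 0.8302 + 0.0238 + 0.3718
Sum = 1.226

1.226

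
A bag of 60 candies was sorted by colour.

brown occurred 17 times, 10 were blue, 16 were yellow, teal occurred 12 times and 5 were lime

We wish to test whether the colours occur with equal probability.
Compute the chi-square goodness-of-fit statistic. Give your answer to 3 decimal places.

Expected count for each of the 5 categories: 60/5 = 12.
brown: (17 − 12)²/12 = 25/12 = 2.0833
blue: (10 − 12)²/12 = 4/12 = 0.3333
yellow: (16 − 12)²/12 = 16/12 = 1.3333
teal: (12 − 12)²/12 = 0/12 = 0.0000
lime: (5 − 12)²/12 = 49/12 = 4.0833
Sum = 7.833

7.833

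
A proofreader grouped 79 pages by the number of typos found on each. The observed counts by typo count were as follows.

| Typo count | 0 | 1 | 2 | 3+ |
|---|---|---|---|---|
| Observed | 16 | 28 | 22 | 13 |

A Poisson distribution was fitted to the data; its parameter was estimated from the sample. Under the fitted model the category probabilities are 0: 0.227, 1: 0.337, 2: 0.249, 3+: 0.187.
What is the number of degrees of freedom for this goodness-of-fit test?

There are k = 4 categories and 1 parameter estimated from the data, so df = 4 − 1 − 1 = 2.

2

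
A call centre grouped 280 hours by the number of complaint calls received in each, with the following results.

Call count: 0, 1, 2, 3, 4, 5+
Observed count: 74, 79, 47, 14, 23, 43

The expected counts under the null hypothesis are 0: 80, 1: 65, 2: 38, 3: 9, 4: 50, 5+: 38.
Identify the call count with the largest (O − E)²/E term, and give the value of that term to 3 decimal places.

4, 14.580

cat         O        E   (O−E)²/E
0          74       80     0.4500
1          79       65     3.0154
2          47       38     2.1316
3          14        9     2.7778
4          23       50    14.5800
5+         43       38     0.6579
The largest term is for 4: 14.580.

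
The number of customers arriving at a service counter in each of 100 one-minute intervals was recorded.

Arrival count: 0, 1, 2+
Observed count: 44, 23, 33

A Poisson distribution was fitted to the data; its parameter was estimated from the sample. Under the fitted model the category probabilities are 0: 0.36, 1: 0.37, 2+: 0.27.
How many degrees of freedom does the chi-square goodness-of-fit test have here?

There are k = 3 categories and 1 parameter estimated from the data, so df = 3 − 1 − 1 = 1.

1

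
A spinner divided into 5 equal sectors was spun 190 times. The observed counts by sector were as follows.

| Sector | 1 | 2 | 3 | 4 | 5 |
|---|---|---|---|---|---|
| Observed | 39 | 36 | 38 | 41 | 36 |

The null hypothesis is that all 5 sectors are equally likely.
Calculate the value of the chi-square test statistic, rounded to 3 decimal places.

Under H₀ each category has probability 1/5, so each expected count is 190/5 = 38.
cat         O        E   (O−E)²/E
1          39       38     0.0263
2          36       38     0.1053
3          38       38     0.0000
4          41       38     0.2368
5          36       38     0.1053
Sum = 0.474

0.474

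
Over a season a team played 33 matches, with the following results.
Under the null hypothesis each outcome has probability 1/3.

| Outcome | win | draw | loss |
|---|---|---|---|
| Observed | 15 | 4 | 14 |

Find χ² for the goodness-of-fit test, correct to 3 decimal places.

6.727

Expected count for each of the 3 categories: 33/3 = 11.
win: (15 − 11)²/11 = 16/11 = 1.4545
draw: (4 − 11)²/11 = 49/11 = 4.4545
loss: (14 − 11)²/11 = 9/11 = 0.8182
Sum = 6.727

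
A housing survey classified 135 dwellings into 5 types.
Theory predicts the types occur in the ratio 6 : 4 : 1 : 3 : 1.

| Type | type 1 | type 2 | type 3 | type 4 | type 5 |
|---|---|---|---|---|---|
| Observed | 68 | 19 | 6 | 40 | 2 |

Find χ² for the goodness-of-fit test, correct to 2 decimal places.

24.36

Ratio total = 15. Expected counts: 135×6/15 = 54, 135×4/15 = 36, 135×1/15 = 9, 135×3/15 = 27, 135×1/15 = 9.
cat         O        E   (O−E)²/E
type 1     68       54      3.630
type 2     19       36      8.028
type 3      6        9      1.000
type 4     40       27      6.259
type 5      2        9      5.444
Sum = 24.36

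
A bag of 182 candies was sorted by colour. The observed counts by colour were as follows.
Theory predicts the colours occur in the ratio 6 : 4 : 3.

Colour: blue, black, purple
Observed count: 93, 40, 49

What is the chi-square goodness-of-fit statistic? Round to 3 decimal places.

6.702

Ratio total = 13. Expected counts: 182×6/13 = 84, 182×4/13 = 56, 182×3/13 = 42.
χ² = (93−84)²/84 + (40−56)²/56 + (49−42)²/42
   = 0.9643 + 4.5714 + 1.1667
Sum = 6.702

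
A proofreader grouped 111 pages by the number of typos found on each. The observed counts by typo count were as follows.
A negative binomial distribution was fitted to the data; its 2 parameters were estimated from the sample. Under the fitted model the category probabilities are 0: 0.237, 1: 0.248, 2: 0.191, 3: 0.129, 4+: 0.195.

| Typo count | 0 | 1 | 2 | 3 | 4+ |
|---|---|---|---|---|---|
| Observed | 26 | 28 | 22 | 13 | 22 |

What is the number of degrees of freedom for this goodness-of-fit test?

2

There are k = 5 categories and 2 parameters estimated from the data, so df = 5 − 1 − 2 = 2.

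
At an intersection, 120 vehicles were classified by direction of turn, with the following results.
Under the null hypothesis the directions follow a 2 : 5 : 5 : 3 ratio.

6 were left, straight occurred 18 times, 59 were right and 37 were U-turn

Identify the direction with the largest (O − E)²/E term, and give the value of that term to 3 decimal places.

Ratio total = 15. Expected counts: 120×2/15 = 16, 120×5/15 = 40, 120×5/15 = 40, 120×3/15 = 24.
χ² = (6−16)²/16 + (18−40)²/40 + (59−40)²/40 + (37−24)²/24
   = 6.2500 + 12.1000 + 9.0250 + 7.0417
The largest term is for straight: 12.100.

straight, 12.100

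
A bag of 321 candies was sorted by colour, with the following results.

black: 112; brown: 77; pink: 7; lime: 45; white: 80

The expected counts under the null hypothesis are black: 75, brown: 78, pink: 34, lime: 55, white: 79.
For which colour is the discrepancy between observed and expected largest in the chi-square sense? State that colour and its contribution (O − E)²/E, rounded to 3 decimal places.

χ² = (112−75)²/75 + (77−78)²/78 + (7−34)²/34 + (45−55)²/55 + (80−79)²/79
   = 18.2533 + 0.0128 + 21.4412 + 1.8182 + 0.0127
The largest term is for pink: 21.441.

pink, 21.441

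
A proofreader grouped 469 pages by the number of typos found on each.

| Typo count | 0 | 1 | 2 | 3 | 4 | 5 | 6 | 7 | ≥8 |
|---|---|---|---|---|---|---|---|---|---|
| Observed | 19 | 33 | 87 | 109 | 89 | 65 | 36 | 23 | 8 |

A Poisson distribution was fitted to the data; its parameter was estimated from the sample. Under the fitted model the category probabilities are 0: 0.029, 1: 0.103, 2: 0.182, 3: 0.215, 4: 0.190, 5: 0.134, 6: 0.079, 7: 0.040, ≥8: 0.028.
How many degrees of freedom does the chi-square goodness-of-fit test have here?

7

There are k = 9 categories and 1 parameter estimated from the data, so df = 9 − 1 − 1 = 7.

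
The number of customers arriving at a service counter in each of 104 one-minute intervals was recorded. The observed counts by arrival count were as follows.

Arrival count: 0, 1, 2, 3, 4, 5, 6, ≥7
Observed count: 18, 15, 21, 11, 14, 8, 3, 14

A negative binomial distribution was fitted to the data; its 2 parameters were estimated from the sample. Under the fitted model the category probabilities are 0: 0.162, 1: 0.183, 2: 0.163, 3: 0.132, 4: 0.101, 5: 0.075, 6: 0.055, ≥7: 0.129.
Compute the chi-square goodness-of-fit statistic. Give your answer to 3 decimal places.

4.929

Expected counts E_i = n·p_i: 104×0.162 = 16.848, 104×0.183 = 19.032, 104×0.163 = 16.952, 104×0.132 = 13.728, 104×0.101 = 10.504, 104×0.075 = 7.8, 104×0.055 = 5.72, 104×0.129 = 13.416.
cat         O        E   (O−E)²/E
0          18   16.848     0.0788
1          15   19.032     0.8542
2          21   16.952     0.9666
3          11   13.728     0.5421
4          14   10.504     1.1636
5           8      7.8     0.0051
6           3     5.72     1.2934
≥7         14   13.416     0.0254
Sum = 4.929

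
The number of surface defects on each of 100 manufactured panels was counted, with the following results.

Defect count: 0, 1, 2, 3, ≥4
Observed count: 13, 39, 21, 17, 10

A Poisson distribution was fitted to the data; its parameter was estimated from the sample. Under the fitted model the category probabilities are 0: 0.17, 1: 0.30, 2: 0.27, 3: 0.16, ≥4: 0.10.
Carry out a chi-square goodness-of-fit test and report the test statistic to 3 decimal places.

Expected counts E_i = n·p_i: 100×0.17 = 17, 100×0.30 = 30, 100×0.27 = 27, 100×0.16 = 16, 100×0.10 = 10.
cat         O        E   (O−E)²/E
0          13       17     0.9412
1          39       30     2.7000
2          21       27     1.3333
3          17       16     0.0625
≥4         10       10     0.0000
Sum = 5.037

5.037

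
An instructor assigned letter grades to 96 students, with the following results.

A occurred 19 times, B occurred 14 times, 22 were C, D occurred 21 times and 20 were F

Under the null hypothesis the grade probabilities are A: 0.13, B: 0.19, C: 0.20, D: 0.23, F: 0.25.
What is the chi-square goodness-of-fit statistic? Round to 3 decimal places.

Expected counts E_i = n·p_i: 96×0.13 = 12.48, 96×0.19 = 18.24, 96×0.20 = 19.2, 96×0.23 = 22.08, 96×0.25 = 24.
A: (19 − 12.48)²/12.48 = 42.5104/12.48 = 3.4063
B: (14 − 18.24)²/18.24 = 17.9776/18.24 = 0.9856
C: (22 − 19.2)²/19.2 = 7.84/19.2 = 0.4083
D: (21 − 22.08)²/22.08 = 1.1664/22.08 = 0.0528
F: (20 − 24)²/24 = 16/24 = 0.6667
Sum = 5.520

5.520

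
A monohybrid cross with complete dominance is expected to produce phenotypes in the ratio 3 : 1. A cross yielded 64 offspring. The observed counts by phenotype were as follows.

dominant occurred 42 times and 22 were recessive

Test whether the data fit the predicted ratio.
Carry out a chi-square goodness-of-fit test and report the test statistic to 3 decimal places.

Ratio total = 4. Expected counts: 64×3/4 = 48, 64×1/4 = 16.
cat            O        E   (O−E)²/E
dominant      42       48     0.7500
recessive     22       16     2.2500
Sum = 3.000

3.000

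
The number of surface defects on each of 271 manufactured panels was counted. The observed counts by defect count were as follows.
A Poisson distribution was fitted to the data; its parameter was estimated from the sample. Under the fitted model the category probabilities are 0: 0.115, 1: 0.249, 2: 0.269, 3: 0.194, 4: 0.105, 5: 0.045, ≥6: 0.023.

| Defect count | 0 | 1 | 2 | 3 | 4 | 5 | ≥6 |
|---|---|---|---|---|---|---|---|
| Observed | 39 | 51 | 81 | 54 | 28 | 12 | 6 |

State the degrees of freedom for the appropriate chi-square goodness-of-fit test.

5

There are k = 7 categories and 1 parameter estimated from the data, so df = 7 − 1 − 1 = 5.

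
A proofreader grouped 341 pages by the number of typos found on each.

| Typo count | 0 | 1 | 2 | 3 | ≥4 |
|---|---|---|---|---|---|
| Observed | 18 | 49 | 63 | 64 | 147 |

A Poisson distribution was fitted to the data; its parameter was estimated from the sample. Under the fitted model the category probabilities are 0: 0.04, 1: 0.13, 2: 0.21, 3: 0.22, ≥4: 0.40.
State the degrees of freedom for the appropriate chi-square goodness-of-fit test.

There are k = 5 categories and 1 parameter estimated from the data, so df = 5 − 1 − 1 = 3.

3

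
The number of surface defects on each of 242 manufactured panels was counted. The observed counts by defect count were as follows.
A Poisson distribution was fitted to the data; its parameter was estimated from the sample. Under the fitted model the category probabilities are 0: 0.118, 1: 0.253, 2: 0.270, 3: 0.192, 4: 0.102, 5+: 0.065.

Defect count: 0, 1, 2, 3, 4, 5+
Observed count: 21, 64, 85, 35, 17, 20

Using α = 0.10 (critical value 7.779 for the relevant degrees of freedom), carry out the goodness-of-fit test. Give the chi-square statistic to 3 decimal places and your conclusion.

14.420; reject

Expected counts E_i = n·p_i: 242×0.118 = 28.556, 242×0.253 = 61.226, 242×0.270 = 65.34, 242×0.192 = 46.464, 242×0.102 = 24.684, 242×0.065 = 15.73.
cat         O        E   (O−E)²/E
0          21   28.556     1.9993
1          64   61.226     0.1257
2          85    65.34     5.9155
3          35   46.464     2.8285
4          17   24.684     2.3920
5+         20    15.73     1.1591
Sum = 14.420
df = 4. Since 14.420 > 7.779, we reject H₀.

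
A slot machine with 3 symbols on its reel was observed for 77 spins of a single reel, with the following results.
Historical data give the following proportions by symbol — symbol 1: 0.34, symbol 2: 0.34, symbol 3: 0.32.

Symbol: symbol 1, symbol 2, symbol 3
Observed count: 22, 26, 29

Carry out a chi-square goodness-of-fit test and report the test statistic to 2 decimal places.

1.44

Expected counts E_i = n·p_i: 77×0.34 = 26.18, 77×0.34 = 26.18, 77×0.32 = 24.64.
cat           O        E   (O−E)²/E
symbol 1     22    26.18      0.667
symbol 2     26    26.18      0.001
symbol 3     29    24.64      0.771
Sum = 1.44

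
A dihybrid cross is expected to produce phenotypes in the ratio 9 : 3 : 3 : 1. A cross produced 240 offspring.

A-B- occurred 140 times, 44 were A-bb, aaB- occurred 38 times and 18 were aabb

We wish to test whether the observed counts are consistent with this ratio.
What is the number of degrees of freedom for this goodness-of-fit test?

3

There are k = 4 categories and no parameters were estimated from the data, so df = 4 − 1 = 3.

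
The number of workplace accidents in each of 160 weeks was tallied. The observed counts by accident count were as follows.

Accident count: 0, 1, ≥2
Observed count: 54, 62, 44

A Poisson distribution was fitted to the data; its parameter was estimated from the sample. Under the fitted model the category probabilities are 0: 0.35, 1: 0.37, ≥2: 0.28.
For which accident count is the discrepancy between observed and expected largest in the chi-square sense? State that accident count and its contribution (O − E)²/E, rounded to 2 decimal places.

1, 0.13

Expected counts E_i = n·p_i: 160×0.35 = 56, 160×0.37 = 59.2, 160×0.28 = 44.8.
0: (54 − 56)²/56 = 4/56 = 0.071
1: (62 − 59.2)²/59.2 = 7.84/59.2 = 0.132
≥2: (44 − 44.8)²/44.8 = 0.64/44.8 = 0.014
The largest term is for 1: 0.13.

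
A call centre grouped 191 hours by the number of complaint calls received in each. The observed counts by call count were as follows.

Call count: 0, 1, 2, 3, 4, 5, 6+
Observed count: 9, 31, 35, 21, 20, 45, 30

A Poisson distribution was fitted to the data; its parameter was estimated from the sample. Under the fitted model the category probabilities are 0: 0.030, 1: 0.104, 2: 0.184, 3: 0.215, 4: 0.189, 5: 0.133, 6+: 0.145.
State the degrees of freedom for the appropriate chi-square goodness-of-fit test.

5

There are k = 7 categories and 1 parameter estimated from the data, so df = 7 − 1 − 1 = 5.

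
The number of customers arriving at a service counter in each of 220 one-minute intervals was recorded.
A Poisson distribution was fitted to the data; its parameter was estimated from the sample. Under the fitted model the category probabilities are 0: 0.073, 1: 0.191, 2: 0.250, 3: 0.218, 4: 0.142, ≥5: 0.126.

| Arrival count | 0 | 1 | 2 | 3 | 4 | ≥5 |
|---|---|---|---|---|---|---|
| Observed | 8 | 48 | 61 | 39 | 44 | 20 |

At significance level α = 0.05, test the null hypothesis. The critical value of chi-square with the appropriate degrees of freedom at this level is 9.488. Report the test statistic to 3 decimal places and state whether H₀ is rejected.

Expected counts E_i = n·p_i: 220×0.073 = 16.06, 220×0.191 = 42.02, 220×0.250 = 55, 220×0.218 = 47.96, 220×0.142 = 31.24, 220×0.126 = 27.72.
cat         O        E   (O−E)²/E
0           8    16.06     4.0451
1          48    42.02     0.8510
2          61       55     0.6545
3          39    47.96     1.6739
4          44    31.24     5.2118
≥5         20    27.72     2.1500
Sum = 14.586
df = 4. Since 14.586 > 9.488, we reject H₀.

14.586; reject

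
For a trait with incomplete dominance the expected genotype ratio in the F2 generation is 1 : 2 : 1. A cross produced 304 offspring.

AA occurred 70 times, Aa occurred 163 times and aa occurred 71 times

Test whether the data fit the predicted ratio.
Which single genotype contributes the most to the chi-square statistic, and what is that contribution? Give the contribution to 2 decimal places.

Ratio total = 4. Expected counts: 304×1/4 = 76, 304×2/4 = 152, 304×1/4 = 76.
cat         O        E   (O−E)²/E
AA         70       76      0.474
Aa        163      152      0.796
aa         71       76      0.329
The largest term is for Aa: 0.80.

Aa, 0.80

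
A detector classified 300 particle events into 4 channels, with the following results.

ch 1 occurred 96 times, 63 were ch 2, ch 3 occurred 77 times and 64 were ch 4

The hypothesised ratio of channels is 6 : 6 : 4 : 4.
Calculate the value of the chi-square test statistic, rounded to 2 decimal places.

13.58

Ratio total = 20. Expected counts: 300×6/20 = 90, 300×6/20 = 90, 300×4/20 = 60, 300×4/20 = 60.
ch 1: (96 − 90)²/90 = 36/90 = 0.400
ch 2: (63 − 90)²/90 = 729/90 = 8.100
ch 3: (77 − 60)²/60 = 289/60 = 4.817
ch 4: (64 − 60)²/60 = 16/60 = 0.267
Sum = 13.58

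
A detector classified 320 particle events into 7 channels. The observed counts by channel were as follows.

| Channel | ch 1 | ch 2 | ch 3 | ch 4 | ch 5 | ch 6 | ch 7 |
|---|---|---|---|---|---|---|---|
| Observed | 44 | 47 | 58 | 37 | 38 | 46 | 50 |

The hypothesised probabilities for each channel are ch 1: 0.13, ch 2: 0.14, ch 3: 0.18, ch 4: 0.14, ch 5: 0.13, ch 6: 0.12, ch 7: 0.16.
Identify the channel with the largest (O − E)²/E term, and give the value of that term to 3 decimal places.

ch 6, 1.504

Expected counts E_i = n·p_i: 320×0.13 = 41.6, 320×0.14 = 44.8, 320×0.18 = 57.6, 320×0.14 = 44.8, 320×0.13 = 41.6, 320×0.12 = 38.4, 320×0.16 = 51.2.
ch 1: (44 − 41.6)²/41.6 = 5.76/41.6 = 0.1385
ch 2: (47 − 44.8)²/44.8 = 4.84/44.8 = 0.1080
ch 3: (58 − 57.6)²/57.6 = 0.16/57.6 = 0.0028
ch 4: (37 − 44.8)²/44.8 = 60.84/44.8 = 1.3580
ch 5: (38 − 41.6)²/41.6 = 12.96/41.6 = 0.3115
ch 6: (46 − 38.4)²/38.4 = 57.76/38.4 = 1.5042
ch 7: (50 − 51.2)²/51.2 = 1.44/51.2 = 0.0281
The largest term is for ch 6: 1.504.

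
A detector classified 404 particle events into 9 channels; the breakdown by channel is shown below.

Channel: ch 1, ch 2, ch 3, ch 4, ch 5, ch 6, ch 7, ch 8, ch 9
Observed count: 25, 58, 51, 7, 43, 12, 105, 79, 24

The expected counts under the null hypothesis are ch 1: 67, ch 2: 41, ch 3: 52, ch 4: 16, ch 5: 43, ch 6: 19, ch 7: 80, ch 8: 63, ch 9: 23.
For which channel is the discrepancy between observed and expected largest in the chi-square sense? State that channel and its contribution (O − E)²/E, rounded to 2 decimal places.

ch 1, 26.33

χ² = (25−67)²/67 + (58−41)²/41 + (51−52)²/52 + (7−16)²/16 + (43−43)²/43 + (12−19)²/19 + (105−80)²/80 + (79−63)²/63 + (24−23)²/23
   = 26.328 + 7.049 + 0.019 + 5.063 + 0.000 + 2.579 + 7.813 + 4.063 + 0.043
The largest term is for ch 1: 26.33.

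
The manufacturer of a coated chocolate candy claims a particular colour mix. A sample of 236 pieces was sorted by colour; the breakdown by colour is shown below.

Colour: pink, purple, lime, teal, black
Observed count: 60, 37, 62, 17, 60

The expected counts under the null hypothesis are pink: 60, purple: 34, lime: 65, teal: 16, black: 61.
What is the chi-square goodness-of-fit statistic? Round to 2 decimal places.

χ² = (60−60)²/60 + (37−34)²/34 + (62−65)²/65 + (17−16)²/16 + (60−61)²/61
   = 0.000 + 0.265 + 0.138 + 0.063 + 0.016
Sum = 0.48

0.48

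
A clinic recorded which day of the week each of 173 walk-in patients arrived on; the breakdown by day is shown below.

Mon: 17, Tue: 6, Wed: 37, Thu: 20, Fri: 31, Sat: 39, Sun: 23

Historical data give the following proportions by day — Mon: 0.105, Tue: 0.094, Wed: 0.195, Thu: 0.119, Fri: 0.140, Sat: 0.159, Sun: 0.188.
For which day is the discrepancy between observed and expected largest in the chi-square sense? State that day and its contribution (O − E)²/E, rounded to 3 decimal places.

Expected counts E_i = n·p_i: 173×0.105 = 18.165, 173×0.094 = 16.262, 173×0.195 = 33.735, 173×0.119 = 20.587, 173×0.140 = 24.22, 173×0.159 = 27.507, 173×0.188 = 32.524.
χ² = (17−18.165)²/18.165 + (6−16.262)²/16.262 + (37−33.735)²/33.735 + (20−20.587)²/20.587 + (31−24.22)²/24.22 + (39−27.507)²/27.507 + (23−32.524)²/32.524
   = 0.0747 + 6.4757 + 0.3160 + 0.0167 + 1.8980 + 4.8020 + 2.7889
The largest term is for Tue: 6.476.

Tue, 6.476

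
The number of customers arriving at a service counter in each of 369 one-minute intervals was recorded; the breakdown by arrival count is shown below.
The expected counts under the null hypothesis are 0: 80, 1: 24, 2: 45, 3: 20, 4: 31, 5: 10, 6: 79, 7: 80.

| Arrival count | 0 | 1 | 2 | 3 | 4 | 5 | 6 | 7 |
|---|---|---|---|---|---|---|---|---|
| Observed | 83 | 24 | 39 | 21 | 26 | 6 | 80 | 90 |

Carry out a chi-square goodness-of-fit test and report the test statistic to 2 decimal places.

cat         O        E   (O−E)²/E
0          83       80      0.113
1          24       24      0.000
2          39       45      0.800
3          21       20      0.050
4          26       31      0.806
5           6       10      1.600
6          80       79      0.013
7          90       80      1.250
Sum = 4.63

4.63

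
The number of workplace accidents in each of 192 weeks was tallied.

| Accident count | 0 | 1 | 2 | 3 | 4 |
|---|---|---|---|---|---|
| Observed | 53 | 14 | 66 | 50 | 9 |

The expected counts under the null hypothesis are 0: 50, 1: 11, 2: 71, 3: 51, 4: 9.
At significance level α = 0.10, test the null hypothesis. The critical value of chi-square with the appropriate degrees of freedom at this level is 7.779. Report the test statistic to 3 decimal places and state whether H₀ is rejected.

cat         O        E   (O−E)²/E
0          53       50     0.1800
1          14       11     0.8182
2          66       71     0.3521
3          50       51     0.0196
4           9        9     0.0000
Sum = 1.370
df = 4. Since 1.370 < 7.779, we do not reject H₀.

1.370; do not reject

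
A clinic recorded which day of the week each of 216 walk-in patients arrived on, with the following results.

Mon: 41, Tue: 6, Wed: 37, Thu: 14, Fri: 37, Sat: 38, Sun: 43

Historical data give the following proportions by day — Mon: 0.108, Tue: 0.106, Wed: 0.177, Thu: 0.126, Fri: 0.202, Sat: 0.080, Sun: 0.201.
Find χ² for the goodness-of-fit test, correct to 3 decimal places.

Expected counts E_i = n·p_i: 216×0.108 = 23.328, 216×0.106 = 22.896, 216×0.177 = 38.232, 216×0.126 = 27.216, 216×0.202 = 43.632, 216×0.080 = 17.28, 216×0.201 = 43.416.
Mon: (41 − 23.328)²/23.328 = 312.299584/23.328 = 13.3873
Tue: (6 − 22.896)²/22.896 = 285.474816/22.896 = 12.4683
Wed: (37 − 38.232)²/38.232 = 1.517824/38.232 = 0.0397
Thu: (14 − 27.216)²/27.216 = 174.662656/27.216 = 6.4176
Fri: (37 − 43.632)²/43.632 = 43.983424/43.632 = 1.0081
Sat: (38 − 17.28)²/17.28 = 429.3184/17.28 = 24.8448
Sun: (43 − 43.416)²/43.416 = 0.173056/43.416 = 0.0040
Sum = 58.170

58.170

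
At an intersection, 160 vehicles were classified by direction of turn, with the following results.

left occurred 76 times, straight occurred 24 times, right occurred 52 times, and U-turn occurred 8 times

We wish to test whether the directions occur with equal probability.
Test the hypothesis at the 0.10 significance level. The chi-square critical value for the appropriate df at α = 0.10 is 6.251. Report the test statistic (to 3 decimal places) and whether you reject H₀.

68.000; reject

Expected count for each of the 4 categories: 160/4 = 40.
cat           O        E   (O−E)²/E
left         76       40    32.4000
straight     24       40     6.4000
right        52       40     3.6000
U-turn        8       40    25.6000
Sum = 68.000
df = 3. Since 68.000 > 6.251, we reject H₀.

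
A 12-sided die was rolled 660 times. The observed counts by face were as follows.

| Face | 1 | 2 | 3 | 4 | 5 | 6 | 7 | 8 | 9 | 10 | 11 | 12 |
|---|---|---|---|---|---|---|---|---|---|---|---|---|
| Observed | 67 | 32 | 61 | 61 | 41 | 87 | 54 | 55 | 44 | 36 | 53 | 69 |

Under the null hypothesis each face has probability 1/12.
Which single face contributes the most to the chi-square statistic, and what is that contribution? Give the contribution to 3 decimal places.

Expected count for each of the 12 categories: 660/12 = 55.
cat         O        E   (O−E)²/E
1          67       55     2.6182
2          32       55     9.6182
3          61       55     0.6545
4          61       55     0.6545
5          41       55     3.5636
6          87       55    18.6182
7          54       55     0.0182
8          55       55     0.0000
9          44       55     2.2000
10         36       55     6.5636
11         53       55     0.0727
12         69       55     3.5636
The largest term is for 6: 18.618.

6, 18.618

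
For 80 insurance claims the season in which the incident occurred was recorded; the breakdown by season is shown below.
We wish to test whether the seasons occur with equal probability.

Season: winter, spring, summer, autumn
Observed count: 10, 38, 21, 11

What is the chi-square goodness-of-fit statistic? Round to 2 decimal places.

Expected count for each of the 4 categories: 80/4 = 20.
winter: (10 − 20)²/20 = 100/20 = 5.000
spring: (38 − 20)²/20 = 324/20 = 16.200
summer: (21 − 20)²/20 = 1/20 = 0.050
autumn: (11 − 20)²/20 = 81/20 = 4.050
Sum = 25.30

25.30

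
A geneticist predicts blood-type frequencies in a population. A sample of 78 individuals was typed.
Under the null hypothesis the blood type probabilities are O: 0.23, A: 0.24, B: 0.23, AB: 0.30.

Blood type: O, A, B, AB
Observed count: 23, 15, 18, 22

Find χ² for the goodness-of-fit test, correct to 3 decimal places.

2.250

Expected counts E_i = n·p_i: 78×0.23 = 17.94, 78×0.24 = 18.72, 78×0.23 = 17.94, 78×0.30 = 23.4.
cat         O        E   (O−E)²/E
O          23    17.94     1.4272
A          15    18.72     0.7392
B          18    17.94     0.0002
AB         22     23.4     0.0838
Sum = 2.250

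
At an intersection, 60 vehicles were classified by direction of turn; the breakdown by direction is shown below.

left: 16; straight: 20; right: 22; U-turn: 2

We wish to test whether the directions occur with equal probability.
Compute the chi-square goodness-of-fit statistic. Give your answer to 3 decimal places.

16.267

Expected count for each of the 4 categories: 60/4 = 15.
left: (16 − 15)²/15 = 1/15 = 0.0667
straight: (20 − 15)²/15 = 25/15 = 1.6667
right: (22 − 15)²/15 = 49/15 = 3.2667
U-turn: (2 − 15)²/15 = 169/15 = 11.2667
Sum = 16.267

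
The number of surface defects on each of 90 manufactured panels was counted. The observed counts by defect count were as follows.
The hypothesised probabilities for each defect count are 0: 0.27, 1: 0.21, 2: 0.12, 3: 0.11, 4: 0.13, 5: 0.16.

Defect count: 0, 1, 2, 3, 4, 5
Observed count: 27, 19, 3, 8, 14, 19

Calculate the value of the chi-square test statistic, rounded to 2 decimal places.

Expected counts E_i = n·p_i: 90×0.27 = 24.3, 90×0.21 = 18.9, 90×0.12 = 10.8, 90×0.11 = 9.9, 90×0.13 = 11.7, 90×0.16 = 14.4.
cat         O        E   (O−E)²/E
0          27     24.3      0.300
1          19     18.9      0.001
2           3     10.8      5.633
3           8      9.9      0.365
4          14     11.7      0.452
5          19     14.4      1.469
Sum = 8.22

8.22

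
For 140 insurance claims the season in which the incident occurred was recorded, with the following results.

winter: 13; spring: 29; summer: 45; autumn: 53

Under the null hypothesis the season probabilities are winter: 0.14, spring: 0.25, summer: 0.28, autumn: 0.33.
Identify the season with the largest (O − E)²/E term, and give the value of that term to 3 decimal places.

winter, 2.222

Expected counts E_i = n·p_i: 140×0.14 = 19.6, 140×0.25 = 35, 140×0.28 = 39.2, 140×0.33 = 46.2.
χ² = (13−19.6)²/19.6 + (29−35)²/35 + (45−39.2)²/39.2 + (53−46.2)²/46.2
   = 2.2224 + 1.0286 + 0.8582 + 1.0009
The largest term is for winter: 2.222.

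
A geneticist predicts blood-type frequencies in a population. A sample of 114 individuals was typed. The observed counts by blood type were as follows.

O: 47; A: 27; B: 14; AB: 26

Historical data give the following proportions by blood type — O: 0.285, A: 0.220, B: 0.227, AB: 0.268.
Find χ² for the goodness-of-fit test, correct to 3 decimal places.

12.757

Expected counts E_i = n·p_i: 114×0.285 = 32.49, 114×0.220 = 25.08, 114×0.227 = 25.878, 114×0.268 = 30.552.
χ² = (47−32.49)²/32.49 + (27−25.08)²/25.08 + (14−25.878)²/25.878 + (26−30.552)²/30.552
   = 6.4802 + 0.1470 + 5.4520 + 0.6782
Sum = 12.757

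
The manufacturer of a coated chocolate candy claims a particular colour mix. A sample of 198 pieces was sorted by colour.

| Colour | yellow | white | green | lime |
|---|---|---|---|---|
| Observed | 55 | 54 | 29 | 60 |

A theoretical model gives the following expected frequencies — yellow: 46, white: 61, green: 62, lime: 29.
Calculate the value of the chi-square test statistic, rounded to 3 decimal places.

53.267

cat         O        E   (O−E)²/E
yellow     55       46     1.7609
white      54       61     0.8033
green      29       62    17.5645
lime       60       29    33.1379
Sum = 53.267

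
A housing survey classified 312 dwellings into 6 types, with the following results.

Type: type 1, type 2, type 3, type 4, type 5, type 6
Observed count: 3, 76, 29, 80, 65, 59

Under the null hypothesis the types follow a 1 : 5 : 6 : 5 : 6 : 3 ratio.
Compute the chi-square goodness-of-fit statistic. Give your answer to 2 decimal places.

Ratio total = 26. Expected counts: 312×1/26 = 12, 312×5/26 = 60, 312×6/26 = 72, 312×5/26 = 60, 312×6/26 = 72, 312×3/26 = 36.
type 1: (3 − 12)²/12 = 81/12 = 6.750
type 2: (76 − 60)²/60 = 256/60 = 4.267
type 3: (29 − 72)²/72 = 1849/72 = 25.681
type 4: (80 − 60)²/60 = 400/60 = 6.667
type 5: (65 − 72)²/72 = 49/72 = 0.681
type 6: (59 − 36)²/36 = 529/36 = 14.694
Sum = 58.74

58.74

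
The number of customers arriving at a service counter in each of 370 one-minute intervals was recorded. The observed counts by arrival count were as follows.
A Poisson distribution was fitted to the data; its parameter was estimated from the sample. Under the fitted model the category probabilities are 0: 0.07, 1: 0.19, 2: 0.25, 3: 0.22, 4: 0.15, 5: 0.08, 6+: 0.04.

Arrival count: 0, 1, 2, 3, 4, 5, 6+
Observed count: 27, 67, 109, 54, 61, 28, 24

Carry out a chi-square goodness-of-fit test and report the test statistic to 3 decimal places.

Expected counts E_i = n·p_i: 370×0.07 = 25.9, 370×0.19 = 70.3, 370×0.25 = 92.5, 370×0.22 = 81.4, 370×0.15 = 55.5, 370×0.08 = 29.6, 370×0.04 = 14.8.
cat         O        E   (O−E)²/E
0          27     25.9     0.0467
1          67     70.3     0.1549
2         109     92.5     2.9432
3          54     81.4     9.2231
4          61     55.5     0.5450
5          28     29.6     0.0865
6+         24     14.8     5.7189
Sum = 18.718

18.718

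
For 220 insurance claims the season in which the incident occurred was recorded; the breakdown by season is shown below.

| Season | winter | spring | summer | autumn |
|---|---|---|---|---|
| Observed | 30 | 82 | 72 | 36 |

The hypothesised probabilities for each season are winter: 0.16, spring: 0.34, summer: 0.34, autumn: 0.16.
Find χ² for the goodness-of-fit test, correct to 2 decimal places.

Expected counts E_i = n·p_i: 220×0.16 = 35.2, 220×0.34 = 74.8, 220×0.34 = 74.8, 220×0.16 = 35.2.
winter: (30 − 35.2)²/35.2 = 27.04/35.2 = 0.768
spring: (82 − 74.8)²/74.8 = 51.84/74.8 = 0.693
summer: (72 − 74.8)²/74.8 = 7.84/74.8 = 0.105
autumn: (36 − 35.2)²/35.2 = 0.64/35.2 = 0.018
Sum = 1.58

1.58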